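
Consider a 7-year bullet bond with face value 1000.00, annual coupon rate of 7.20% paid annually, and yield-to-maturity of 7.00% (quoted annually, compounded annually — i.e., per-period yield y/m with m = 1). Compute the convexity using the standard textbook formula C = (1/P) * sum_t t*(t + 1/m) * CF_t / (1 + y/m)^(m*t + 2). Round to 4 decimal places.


Answer: Convexity = 37.3784

Derivation:
Coupon per period c = face * coupon_rate / m = 72.000000
Periods per year m = 1; per-period yield y/m = 0.070000
Number of cashflows N = 7
Cashflows (t years, CF_t, discount factor 1/(1+y/m)^(m*t), PV):
  t = 1.0000: CF_t = 72.000000, DF = 0.934579, PV = 67.289720
  t = 2.0000: CF_t = 72.000000, DF = 0.873439, PV = 62.887588
  t = 3.0000: CF_t = 72.000000, DF = 0.816298, PV = 58.773447
  t = 4.0000: CF_t = 72.000000, DF = 0.762895, PV = 54.928455
  t = 5.0000: CF_t = 72.000000, DF = 0.712986, PV = 51.335005
  t = 6.0000: CF_t = 72.000000, DF = 0.666342, PV = 47.976640
  t = 7.0000: CF_t = 1072.000000, DF = 0.622750, PV = 667.587723
Price P = sum_t PV_t = 1010.778579
Convexity numerator sum_t t*(t + 1/m) * CF_t / (1+y/m)^(m*t + 2):
  t = 1.0000: term = 117.546894
  t = 2.0000: term = 329.570732
  t = 3.0000: term = 616.020059
  t = 4.0000: term = 959.532802
  t = 5.0000: term = 1345.139442
  t = 6.0000: term = 1759.995532
  t = 7.0000: term = 32653.430435
Convexity = (1/P) * sum = 37781.235897 / 1010.778579 = 37.378350


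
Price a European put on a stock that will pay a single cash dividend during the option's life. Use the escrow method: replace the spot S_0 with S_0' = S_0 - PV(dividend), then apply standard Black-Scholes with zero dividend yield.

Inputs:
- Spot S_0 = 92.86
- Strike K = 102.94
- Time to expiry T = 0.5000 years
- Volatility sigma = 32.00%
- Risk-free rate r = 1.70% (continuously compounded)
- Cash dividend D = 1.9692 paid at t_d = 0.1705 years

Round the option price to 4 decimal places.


PV(D) = D * exp(-r * t_d) = 1.9692 * 0.99710570 = 1.96350054
S_0' = S_0 - PV(D) = 92.8600 - 1.96350054 = 90.89649946
d1 = (ln(S_0'/K) + (r + sigma^2/2)*T) / (sigma*sqrt(T)) = -0.39918301
d2 = d1 - sigma*sqrt(T) = -0.62545718
exp(-rT) = 0.99153602
N(-d1) = 0.65512082; N(-d2) = 0.73416448
P = K * exp(-rT) * N(-d2) - S_0' * N(-d1) = 102.9400 * 0.99153602 * 0.73416448 - 90.89649946 * 0.65512082 = 15.3870

Answer: Price = 15.3870


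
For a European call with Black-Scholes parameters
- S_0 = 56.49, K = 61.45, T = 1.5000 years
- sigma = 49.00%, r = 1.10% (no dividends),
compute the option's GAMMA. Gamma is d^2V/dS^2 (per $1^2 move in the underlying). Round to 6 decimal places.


Answer: Gamma = 0.011563

Derivation:
d1 = 0.1873189715; d2 = -0.4128060155
phi(d1) = 0.3920041973; exp(-qT) = 1.0000000000; exp(-rT) = 0.9836353794
Gamma = exp(-qT) * phi(d1) / (S * sigma * sqrt(T)) = 1.0000000000 * 0.3920041973 / (56.4900 * 0.4900 * 1.2247448714) = 0.011563


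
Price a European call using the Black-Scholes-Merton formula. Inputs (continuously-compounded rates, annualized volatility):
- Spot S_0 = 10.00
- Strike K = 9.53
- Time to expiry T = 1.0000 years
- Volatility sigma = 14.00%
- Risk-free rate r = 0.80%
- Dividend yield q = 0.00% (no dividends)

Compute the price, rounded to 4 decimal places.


Answer: Price = 0.8588

Derivation:
d1 = (ln(S/K) + (r - q + 0.5*sigma^2) * T) / (sigma * sqrt(T)) = 0.47100268
d2 = d1 - sigma * sqrt(T) = 0.33100268
exp(-rT) = 0.99203191; exp(-qT) = 1.00000000
C = S_0 * exp(-qT) * N(d1) - K * exp(-rT) * N(d2)
N(d1) = 0.68118059; N(d2) = 0.62967877
C = 10.0000 * 1.00000000 * 0.68118059 - 9.5300 * 0.99203191 * 0.62967877 = 0.8588


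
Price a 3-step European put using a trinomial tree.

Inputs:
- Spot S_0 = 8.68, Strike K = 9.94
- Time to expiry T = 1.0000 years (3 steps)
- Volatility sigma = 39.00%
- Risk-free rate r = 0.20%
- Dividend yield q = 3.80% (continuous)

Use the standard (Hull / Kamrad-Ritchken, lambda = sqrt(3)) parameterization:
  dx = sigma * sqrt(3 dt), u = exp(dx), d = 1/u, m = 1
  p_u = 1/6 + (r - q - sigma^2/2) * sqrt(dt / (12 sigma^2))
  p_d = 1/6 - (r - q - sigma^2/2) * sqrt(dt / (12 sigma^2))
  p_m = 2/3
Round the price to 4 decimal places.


dt = T/N = 0.333333; dx = sigma*sqrt(3*dt) = 0.390000
u = exp(dx) = 1.476981; d = 1/u = 0.677057
p_u = 0.118782, p_m = 0.666667, p_d = 0.214551
Discount per step: exp(-r*dt) = 0.999334
Stock lattice S(k, j) with j the centered position index:
  k=0: S(0,+0) = 8.6800
  k=1: S(1,-1) = 5.8769; S(1,+0) = 8.6800; S(1,+1) = 12.8202
  k=2: S(2,-2) = 3.9790; S(2,-1) = 5.8769; S(2,+0) = 8.6800; S(2,+1) = 12.8202; S(2,+2) = 18.9352
  k=3: S(3,-3) = 2.6940; S(3,-2) = 3.9790; S(3,-1) = 5.8769; S(3,+0) = 8.6800; S(3,+1) = 12.8202; S(3,+2) = 18.9352; S(3,+3) = 27.9669
Terminal payoffs V(N, j) = max(K - S_T, 0):
  V(3,-3) = 7.246015; V(3,-2) = 5.961036; V(3,-1) = 4.063146; V(3,+0) = 1.260000; V(3,+1) = 0.000000; V(3,+2) = 0.000000; V(3,+3) = 0.000000
Backward induction: V(k, j) = exp(-r*dt) * [p_u * V(k+1, j+1) + p_m * V(k+1, j) + p_d * V(k+1, j-1)]
  V(2,-2) = exp(-r*dt) * [p_u*4.063146 + p_m*5.961036 + p_d*7.246015] = 6.007288
  V(2,-1) = exp(-r*dt) * [p_u*1.260000 + p_m*4.063146 + p_d*5.961036] = 4.134620
  V(2,+0) = exp(-r*dt) * [p_u*0.000000 + p_m*1.260000 + p_d*4.063146] = 1.710612
  V(2,+1) = exp(-r*dt) * [p_u*0.000000 + p_m*0.000000 + p_d*1.260000] = 0.270154
  V(2,+2) = exp(-r*dt) * [p_u*0.000000 + p_m*0.000000 + p_d*0.000000] = 0.000000
  V(1,-1) = exp(-r*dt) * [p_u*1.710612 + p_m*4.134620 + p_d*6.007288] = 4.245644
  V(1,+0) = exp(-r*dt) * [p_u*0.270154 + p_m*1.710612 + p_d*4.134620] = 2.058213
  V(1,+1) = exp(-r*dt) * [p_u*0.000000 + p_m*0.270154 + p_d*1.710612] = 0.546752
  V(0,+0) = exp(-r*dt) * [p_u*0.546752 + p_m*2.058213 + p_d*4.245644] = 2.346430

Answer: Price = V(0,0) = 2.3464


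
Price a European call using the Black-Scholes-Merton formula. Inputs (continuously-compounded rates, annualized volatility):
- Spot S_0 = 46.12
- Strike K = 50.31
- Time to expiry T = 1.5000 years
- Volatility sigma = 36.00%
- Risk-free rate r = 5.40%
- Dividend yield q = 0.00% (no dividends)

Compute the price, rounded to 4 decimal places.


Answer: Price = 7.9341

Derivation:
d1 = (ln(S/K) + (r - q + 0.5*sigma^2) * T) / (sigma * sqrt(T)) = 0.20694294
d2 = d1 - sigma * sqrt(T) = -0.23396521
exp(-rT) = 0.92219369; exp(-qT) = 1.00000000
C = S_0 * exp(-qT) * N(d1) - K * exp(-rT) * N(d2)
N(d1) = 0.58197279; N(d2) = 0.40750599
C = 46.1200 * 1.00000000 * 0.58197279 - 50.3100 * 0.92219369 * 0.40750599 = 7.9341


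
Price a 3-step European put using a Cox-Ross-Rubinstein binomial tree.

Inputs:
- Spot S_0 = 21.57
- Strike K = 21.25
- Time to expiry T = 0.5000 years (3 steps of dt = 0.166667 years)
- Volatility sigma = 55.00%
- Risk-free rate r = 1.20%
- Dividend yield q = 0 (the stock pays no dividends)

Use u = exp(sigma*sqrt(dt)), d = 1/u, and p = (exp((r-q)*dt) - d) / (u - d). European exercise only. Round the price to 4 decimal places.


dt = T/N = 0.166667
u = exp(sigma*sqrt(dt)) = 1.251742; d = 1/u = 0.798886
p = (exp((r-q)*dt) - d) / (u - d) = 0.448521
Discount per step: exp(-r*dt) = 0.998002
Stock lattice S(k, i) with i counting down-moves:
  k=0: S(0,0) = 21.5700
  k=1: S(1,0) = 27.0001; S(1,1) = 17.2320
  k=2: S(2,0) = 33.7972; S(2,1) = 21.5700; S(2,2) = 13.7664
  k=3: S(3,0) = 42.3053; S(3,1) = 27.0001; S(3,2) = 17.2320; S(3,3) = 10.9978
Terminal payoffs V(N, i) = max(K - S_T, 0):
  V(3,0) = 0.000000; V(3,1) = 0.000000; V(3,2) = 4.018021; V(3,3) = 10.252216
Backward induction: V(k, i) = exp(-r*dt) * [p * V(k+1, i) + (1-p) * V(k+1, i+1)].
  V(2,0) = exp(-r*dt) * [p*0.000000 + (1-p)*0.000000] = 0.000000
  V(2,1) = exp(-r*dt) * [p*0.000000 + (1-p)*4.018021] = 2.211426
  V(2,2) = exp(-r*dt) * [p*4.018021 + (1-p)*10.252216] = 7.441149
  V(1,0) = exp(-r*dt) * [p*0.000000 + (1-p)*2.211426] = 1.217117
  V(1,1) = exp(-r*dt) * [p*2.211426 + (1-p)*7.441149] = 5.085326
  V(0,0) = exp(-r*dt) * [p*1.217117 + (1-p)*5.085326] = 3.343658

Answer: Price = V(0,0) = 3.3437


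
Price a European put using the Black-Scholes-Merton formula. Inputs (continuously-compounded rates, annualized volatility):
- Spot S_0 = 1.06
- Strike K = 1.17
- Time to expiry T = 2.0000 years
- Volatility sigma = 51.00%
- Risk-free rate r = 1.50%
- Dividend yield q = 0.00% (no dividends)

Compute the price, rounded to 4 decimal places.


Answer: Price = 0.3482

Derivation:
d1 = (ln(S/K) + (r - q + 0.5*sigma^2) * T) / (sigma * sqrt(T)) = 0.26532471
d2 = d1 - sigma * sqrt(T) = -0.45592421
exp(-rT) = 0.97044553; exp(-qT) = 1.00000000
P = K * exp(-rT) * N(-d2) - S_0 * exp(-qT) * N(-d1)
N(-d1) = 0.39537967; N(-d2) = 0.67577776
P = 1.1700 * 0.97044553 * 0.67577776 - 1.0600 * 1.00000000 * 0.39537967 = 0.3482


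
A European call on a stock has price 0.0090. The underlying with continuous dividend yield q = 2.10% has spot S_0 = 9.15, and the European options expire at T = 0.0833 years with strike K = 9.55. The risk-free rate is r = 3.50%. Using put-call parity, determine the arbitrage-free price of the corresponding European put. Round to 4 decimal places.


Answer: Put price = 0.3972

Derivation:
Put-call parity: C - P = S_0 * exp(-qT) - K * exp(-rT).
S_0 * exp(-qT) = 9.1500 * 0.99825223 = 9.13400790
K * exp(-rT) = 9.5500 * 0.99708875 = 9.52219752
P = C - S*exp(-qT) + K*exp(-rT)
P = 0.0090 - 9.13400790 + 9.52219752 = 0.3972


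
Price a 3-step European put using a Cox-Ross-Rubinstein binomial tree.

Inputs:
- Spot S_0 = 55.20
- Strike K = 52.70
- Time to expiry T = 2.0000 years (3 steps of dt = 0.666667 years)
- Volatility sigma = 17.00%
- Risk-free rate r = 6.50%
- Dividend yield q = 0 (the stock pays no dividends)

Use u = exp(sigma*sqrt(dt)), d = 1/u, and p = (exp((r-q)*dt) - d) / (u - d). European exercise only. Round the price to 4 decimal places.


dt = T/N = 0.666667
u = exp(sigma*sqrt(dt)) = 1.148899; d = 1/u = 0.870398
p = (exp((r-q)*dt) - d) / (u - d) = 0.624370
Discount per step: exp(-r*dt) = 0.957592
Stock lattice S(k, i) with i counting down-moves:
  k=0: S(0,0) = 55.2000
  k=1: S(1,0) = 63.4192; S(1,1) = 48.0460
  k=2: S(2,0) = 72.8623; S(2,1) = 55.2000; S(2,2) = 41.8191
  k=3: S(3,0) = 83.7115; S(3,1) = 63.4192; S(3,2) = 48.0460; S(3,3) = 36.3993
Terminal payoffs V(N, i) = max(K - S_T, 0):
  V(3,0) = 0.000000; V(3,1) = 0.000000; V(3,2) = 4.654017; V(3,3) = 16.300694
Backward induction: V(k, i) = exp(-r*dt) * [p * V(k+1, i) + (1-p) * V(k+1, i+1)].
  V(2,0) = exp(-r*dt) * [p*0.000000 + (1-p)*0.000000] = 0.000000
  V(2,1) = exp(-r*dt) * [p*0.000000 + (1-p)*4.654017] = 1.674052
  V(2,2) = exp(-r*dt) * [p*4.654017 + (1-p)*16.300694] = 8.645966
  V(1,0) = exp(-r*dt) * [p*0.000000 + (1-p)*1.674052] = 0.602158
  V(1,1) = exp(-r*dt) * [p*1.674052 + (1-p)*8.645966] = 4.110861
  V(0,0) = exp(-r*dt) * [p*0.602158 + (1-p)*4.110861] = 1.838704

Answer: Price = V(0,0) = 1.8387


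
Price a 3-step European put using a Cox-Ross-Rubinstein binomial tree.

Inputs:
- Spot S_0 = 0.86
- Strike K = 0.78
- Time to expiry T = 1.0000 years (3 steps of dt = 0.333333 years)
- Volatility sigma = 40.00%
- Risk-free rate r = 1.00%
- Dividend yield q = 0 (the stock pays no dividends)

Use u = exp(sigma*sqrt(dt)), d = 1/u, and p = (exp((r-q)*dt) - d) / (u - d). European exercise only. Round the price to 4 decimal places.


Answer: Price = V(0,0) = 0.0971

Derivation:
dt = T/N = 0.333333
u = exp(sigma*sqrt(dt)) = 1.259784; d = 1/u = 0.793787
p = (exp((r-q)*dt) - d) / (u - d) = 0.449685
Discount per step: exp(-r*dt) = 0.996672
Stock lattice S(k, i) with i counting down-moves:
  k=0: S(0,0) = 0.8600
  k=1: S(1,0) = 1.0834; S(1,1) = 0.6827
  k=2: S(2,0) = 1.3649; S(2,1) = 0.8600; S(2,2) = 0.5419
  k=3: S(3,0) = 1.7194; S(3,1) = 1.0834; S(3,2) = 0.6827; S(3,3) = 0.4301
Terminal payoffs V(N, i) = max(K - S_T, 0):
  V(3,0) = 0.000000; V(3,1) = 0.000000; V(3,2) = 0.097343; V(3,3) = 0.349859
Backward induction: V(k, i) = exp(-r*dt) * [p * V(k+1, i) + (1-p) * V(k+1, i+1)].
  V(2,0) = exp(-r*dt) * [p*0.000000 + (1-p)*0.000000] = 0.000000
  V(2,1) = exp(-r*dt) * [p*0.000000 + (1-p)*0.097343] = 0.053391
  V(2,2) = exp(-r*dt) * [p*0.097343 + (1-p)*0.349859] = 0.235520
  V(1,0) = exp(-r*dt) * [p*0.000000 + (1-p)*0.053391] = 0.029284
  V(1,1) = exp(-r*dt) * [p*0.053391 + (1-p)*0.235520] = 0.153108
  V(0,0) = exp(-r*dt) * [p*0.029284 + (1-p)*0.153108] = 0.097102


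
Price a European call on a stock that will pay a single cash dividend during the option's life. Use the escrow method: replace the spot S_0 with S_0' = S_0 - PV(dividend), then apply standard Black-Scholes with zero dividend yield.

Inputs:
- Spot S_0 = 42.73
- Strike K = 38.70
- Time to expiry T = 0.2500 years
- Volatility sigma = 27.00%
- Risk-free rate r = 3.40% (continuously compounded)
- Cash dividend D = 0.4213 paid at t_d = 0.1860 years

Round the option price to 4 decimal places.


PV(D) = D * exp(-r * t_d) = 0.4213 * 0.99369595 = 0.41864411
S_0' = S_0 - PV(D) = 42.7300 - 0.41864411 = 42.31135589
d1 = (ln(S_0'/K) + (r + sigma^2/2)*T) / (sigma*sqrt(T)) = 0.79132156
d2 = d1 - sigma*sqrt(T) = 0.65632156
exp(-rT) = 0.99153602
N(d1) = 0.78562182; N(d2) = 0.74419138
C = S_0' * N(d1) - K * exp(-rT) * N(d2) = 42.31135589 * 0.78562182 - 38.7000 * 0.99153602 * 0.74419138 = 4.6843

Answer: Price = 4.6843


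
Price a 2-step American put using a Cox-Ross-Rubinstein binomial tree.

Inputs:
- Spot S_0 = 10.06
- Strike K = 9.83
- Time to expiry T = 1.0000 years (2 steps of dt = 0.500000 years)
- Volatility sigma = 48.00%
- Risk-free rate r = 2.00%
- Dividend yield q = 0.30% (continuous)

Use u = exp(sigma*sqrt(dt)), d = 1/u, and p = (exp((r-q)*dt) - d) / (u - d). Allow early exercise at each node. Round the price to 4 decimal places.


dt = T/N = 0.500000
u = exp(sigma*sqrt(dt)) = 1.404121; d = 1/u = 0.712189
p = (exp((r-q)*dt) - d) / (u - d) = 0.428289
Discount per step: exp(-r*dt) = 0.990050
Stock lattice S(k, i) with i counting down-moves:
  k=0: S(0,0) = 10.0600
  k=1: S(1,0) = 14.1255; S(1,1) = 7.1646
  k=2: S(2,0) = 19.8338; S(2,1) = 10.0600; S(2,2) = 5.1026
Terminal payoffs V(N, i) = max(K - S_T, 0):
  V(2,0) = 0.000000; V(2,1) = 0.000000; V(2,2) = 4.727428
Backward induction: V(k, i) = exp(-r*dt) * [p * V(k+1, i) + (1-p) * V(k+1, i+1)]; then take max(V_cont, immediate exercise) for American.
  V(1,0) = exp(-r*dt) * [p*0.000000 + (1-p)*0.000000] = 0.000000; exercise = 0.000000; V(1,0) = max -> 0.000000
  V(1,1) = exp(-r*dt) * [p*0.000000 + (1-p)*4.727428] = 2.675829; exercise = 2.665374; V(1,1) = max -> 2.675829
  V(0,0) = exp(-r*dt) * [p*0.000000 + (1-p)*2.675829] = 1.514578; exercise = 0.000000; V(0,0) = max -> 1.514578

Answer: Price = V(0,0) = 1.5146


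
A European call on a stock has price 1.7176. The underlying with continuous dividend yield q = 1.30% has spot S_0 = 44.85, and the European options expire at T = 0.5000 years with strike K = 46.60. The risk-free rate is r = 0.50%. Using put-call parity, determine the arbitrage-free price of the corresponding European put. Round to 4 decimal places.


Answer: Put price = 3.6418

Derivation:
Put-call parity: C - P = S_0 * exp(-qT) - K * exp(-rT).
S_0 * exp(-qT) = 44.8500 * 0.99352108 = 44.55942041
K * exp(-rT) = 46.6000 * 0.99750312 = 46.48364550
P = C - S*exp(-qT) + K*exp(-rT)
P = 1.7176 - 44.55942041 + 46.48364550 = 3.6418


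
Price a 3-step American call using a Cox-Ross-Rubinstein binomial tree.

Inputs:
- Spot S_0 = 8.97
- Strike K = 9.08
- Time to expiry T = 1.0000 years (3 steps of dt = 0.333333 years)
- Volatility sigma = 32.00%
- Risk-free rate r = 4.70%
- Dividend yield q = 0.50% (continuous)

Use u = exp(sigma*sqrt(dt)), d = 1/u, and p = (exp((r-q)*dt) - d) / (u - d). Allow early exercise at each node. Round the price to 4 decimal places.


dt = T/N = 0.333333
u = exp(sigma*sqrt(dt)) = 1.202920; d = 1/u = 0.831310
p = (exp((r-q)*dt) - d) / (u - d) = 0.491882
Discount per step: exp(-r*dt) = 0.984455
Stock lattice S(k, i) with i counting down-moves:
  k=0: S(0,0) = 8.9700
  k=1: S(1,0) = 10.7902; S(1,1) = 7.4569
  k=2: S(2,0) = 12.9797; S(2,1) = 8.9700; S(2,2) = 6.1990
  k=3: S(3,0) = 15.6136; S(3,1) = 10.7902; S(3,2) = 7.4569; S(3,3) = 5.1533
Terminal payoffs V(N, i) = max(S_T - K, 0):
  V(3,0) = 6.533594; V(3,1) = 1.710194; V(3,2) = 0.000000; V(3,3) = 0.000000
Backward induction: V(k, i) = exp(-r*dt) * [p * V(k+1, i) + (1-p) * V(k+1, i+1)]; then take max(V_cont, immediate exercise) for American.
  V(2,0) = exp(-r*dt) * [p*6.533594 + (1-p)*1.710194] = 4.019272; exercise = 3.899742; V(2,0) = max -> 4.019272
  V(2,1) = exp(-r*dt) * [p*1.710194 + (1-p)*0.000000] = 0.828137; exercise = 0.000000; V(2,1) = max -> 0.828137
  V(2,2) = exp(-r*dt) * [p*0.000000 + (1-p)*0.000000] = 0.000000; exercise = 0.000000; V(2,2) = max -> 0.000000
  V(1,0) = exp(-r*dt) * [p*4.019272 + (1-p)*0.828137] = 2.360525; exercise = 1.710194; V(1,0) = max -> 2.360525
  V(1,1) = exp(-r*dt) * [p*0.828137 + (1-p)*0.000000] = 0.401013; exercise = 0.000000; V(1,1) = max -> 0.401013
  V(0,0) = exp(-r*dt) * [p*2.360525 + (1-p)*0.401013] = 1.343646; exercise = 0.000000; V(0,0) = max -> 1.343646

Answer: Price = V(0,0) = 1.3436


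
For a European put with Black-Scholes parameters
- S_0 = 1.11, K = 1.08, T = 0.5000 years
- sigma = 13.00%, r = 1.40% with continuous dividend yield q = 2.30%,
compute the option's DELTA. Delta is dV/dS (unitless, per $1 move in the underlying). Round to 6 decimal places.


d1 = 0.2950699397; d2 = 0.2031460582
phi(d1) = 0.3819476705; exp(-qT) = 0.9885658722; exp(-rT) = 0.9930244429
N(-d1) = 0.3839702263
Delta = -exp(-qT) * N(-d1) = -0.9885658722 * 0.3839702263 = -0.379580

Answer: Delta = -0.379580


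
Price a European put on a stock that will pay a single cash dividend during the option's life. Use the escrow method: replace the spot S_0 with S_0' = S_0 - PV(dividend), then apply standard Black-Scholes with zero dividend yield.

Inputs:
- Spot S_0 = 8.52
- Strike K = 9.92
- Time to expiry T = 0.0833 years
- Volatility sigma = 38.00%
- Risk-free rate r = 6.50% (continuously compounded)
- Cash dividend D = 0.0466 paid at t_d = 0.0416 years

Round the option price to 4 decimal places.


Answer: Price = 1.4306

Derivation:
PV(D) = D * exp(-r * t_d) = 0.0466 * 0.99729965 = 0.04647416
S_0' = S_0 - PV(D) = 8.5200 - 0.04647416 = 8.47352584
d1 = (ln(S_0'/K) + (r + sigma^2/2)*T) / (sigma*sqrt(T)) = -1.33282869
d2 = d1 - sigma*sqrt(T) = -1.44250330
exp(-rT) = 0.99460013
N(-d1) = 0.90870599; N(-d2) = 0.92541978
P = K * exp(-rT) * N(-d2) - S_0' * N(-d1) = 9.9200 * 0.99460013 * 0.92541978 - 8.47352584 * 0.90870599 = 1.4306


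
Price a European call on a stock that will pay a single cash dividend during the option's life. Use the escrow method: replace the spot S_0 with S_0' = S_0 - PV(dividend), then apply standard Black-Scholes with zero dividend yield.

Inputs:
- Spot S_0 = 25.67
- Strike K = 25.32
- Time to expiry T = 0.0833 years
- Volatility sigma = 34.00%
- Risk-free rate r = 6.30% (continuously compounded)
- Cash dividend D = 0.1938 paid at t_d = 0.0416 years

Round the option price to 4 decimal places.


Answer: Price = 1.1426

Derivation:
PV(D) = D * exp(-r * t_d) = 0.1938 * 0.99738263 = 0.19329275
S_0' = S_0 - PV(D) = 25.6700 - 0.19329275 = 25.47670725
d1 = (ln(S_0'/K) + (r + sigma^2/2)*T) / (sigma*sqrt(T)) = 0.16541985
d2 = d1 - sigma*sqrt(T) = 0.06728994
exp(-rT) = 0.99476585
N(d1) = 0.56569324; N(d2) = 0.52682456
C = S_0' * N(d1) - K * exp(-rT) * N(d2) = 25.47670725 * 0.56569324 - 25.3200 * 0.99476585 * 0.52682456 = 1.1426


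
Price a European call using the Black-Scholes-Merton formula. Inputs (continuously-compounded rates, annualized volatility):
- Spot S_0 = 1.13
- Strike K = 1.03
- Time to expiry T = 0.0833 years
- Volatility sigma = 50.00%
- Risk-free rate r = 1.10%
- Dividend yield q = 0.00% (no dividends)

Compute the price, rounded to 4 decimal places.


Answer: Price = 0.1251

Derivation:
d1 = (ln(S/K) + (r - q + 0.5*sigma^2) * T) / (sigma * sqrt(T)) = 0.72059157
d2 = d1 - sigma * sqrt(T) = 0.57628287
exp(-rT) = 0.99908412; exp(-qT) = 1.00000000
C = S_0 * exp(-qT) * N(d1) - K * exp(-rT) * N(d2)
N(d1) = 0.76441958; N(d2) = 0.71778800
C = 1.1300 * 1.00000000 * 0.76441958 - 1.0300 * 0.99908412 * 0.71778800 = 0.1251


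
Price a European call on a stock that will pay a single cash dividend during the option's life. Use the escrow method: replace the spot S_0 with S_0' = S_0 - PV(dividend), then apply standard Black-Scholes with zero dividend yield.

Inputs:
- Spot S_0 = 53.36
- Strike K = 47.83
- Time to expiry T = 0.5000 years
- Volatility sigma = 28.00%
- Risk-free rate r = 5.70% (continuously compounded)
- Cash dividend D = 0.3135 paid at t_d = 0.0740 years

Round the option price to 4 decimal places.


PV(D) = D * exp(-r * t_d) = 0.3135 * 0.99579088 = 0.31218044
S_0' = S_0 - PV(D) = 53.3600 - 0.31218044 = 53.04781956
d1 = (ln(S_0'/K) + (r + sigma^2/2)*T) / (sigma*sqrt(T)) = 0.76590122
d2 = d1 - sigma*sqrt(T) = 0.56791132
exp(-rT) = 0.97190229
N(d1) = 0.77813246; N(d2) = 0.71495241
C = S_0' * N(d1) - K * exp(-rT) * N(d2) = 53.04781956 * 0.77813246 - 47.8300 * 0.97190229 * 0.71495241 = 8.0429

Answer: Price = 8.0429


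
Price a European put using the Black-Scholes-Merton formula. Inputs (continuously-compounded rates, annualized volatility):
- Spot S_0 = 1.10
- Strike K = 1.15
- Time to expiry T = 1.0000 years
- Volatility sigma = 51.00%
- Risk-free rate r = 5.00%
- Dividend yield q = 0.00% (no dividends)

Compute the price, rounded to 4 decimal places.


d1 = (ln(S/K) + (r - q + 0.5*sigma^2) * T) / (sigma * sqrt(T)) = 0.26587890
d2 = d1 - sigma * sqrt(T) = -0.24412110
exp(-rT) = 0.95122942; exp(-qT) = 1.00000000
P = K * exp(-rT) * N(-d2) - S_0 * exp(-qT) * N(-d1)
N(-d1) = 0.39516624; N(-d2) = 0.59643149
P = 1.1500 * 0.95122942 * 0.59643149 - 1.1000 * 1.00000000 * 0.39516624 = 0.2178

Answer: Price = 0.2178


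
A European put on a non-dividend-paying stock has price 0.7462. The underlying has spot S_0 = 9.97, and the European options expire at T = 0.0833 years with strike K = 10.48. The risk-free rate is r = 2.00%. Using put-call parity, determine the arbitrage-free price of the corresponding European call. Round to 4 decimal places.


Answer: Call price = 0.2536

Derivation:
Put-call parity: C - P = S_0 * exp(-qT) - K * exp(-rT).
S_0 * exp(-qT) = 9.9700 * 1.00000000 = 9.97000000
K * exp(-rT) = 10.4800 * 0.99833539 = 10.46255486
C = P + S*exp(-qT) - K*exp(-rT)
C = 0.7462 + 9.97000000 - 10.46255486 = 0.2536


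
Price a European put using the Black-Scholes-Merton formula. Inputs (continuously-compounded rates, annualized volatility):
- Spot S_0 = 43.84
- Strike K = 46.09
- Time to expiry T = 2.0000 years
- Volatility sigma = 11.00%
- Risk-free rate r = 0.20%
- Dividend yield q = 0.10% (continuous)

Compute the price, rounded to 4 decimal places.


d1 = (ln(S/K) + (r - q + 0.5*sigma^2) * T) / (sigma * sqrt(T)) = -0.23109126
d2 = d1 - sigma * sqrt(T) = -0.38665476
exp(-rT) = 0.99600799; exp(-qT) = 0.99800200
P = K * exp(-rT) * N(-d2) - S_0 * exp(-qT) * N(-d1)
N(-d1) = 0.59137805; N(-d2) = 0.65049409
P = 46.0900 * 0.99600799 * 0.65049409 - 43.8400 * 0.99800200 * 0.59137805 = 3.9874

Answer: Price = 3.9874


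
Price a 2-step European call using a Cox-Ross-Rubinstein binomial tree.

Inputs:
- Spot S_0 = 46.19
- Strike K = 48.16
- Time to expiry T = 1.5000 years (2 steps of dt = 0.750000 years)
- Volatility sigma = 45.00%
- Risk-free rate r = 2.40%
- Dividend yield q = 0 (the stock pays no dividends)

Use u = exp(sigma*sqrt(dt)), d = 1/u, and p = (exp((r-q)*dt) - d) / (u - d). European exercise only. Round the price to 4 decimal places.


Answer: Price = V(0,0) = 9.2204

Derivation:
dt = T/N = 0.750000
u = exp(sigma*sqrt(dt)) = 1.476555; d = 1/u = 0.677252
p = (exp((r-q)*dt) - d) / (u - d) = 0.426510
Discount per step: exp(-r*dt) = 0.982161
Stock lattice S(k, i) with i counting down-moves:
  k=0: S(0,0) = 46.1900
  k=1: S(1,0) = 68.2021; S(1,1) = 31.2823
  k=2: S(2,0) = 100.7041; S(2,1) = 46.1900; S(2,2) = 21.1860
Terminal payoffs V(N, i) = max(S_T - K, 0):
  V(2,0) = 52.544067; V(2,1) = 0.000000; V(2,2) = 0.000000
Backward induction: V(k, i) = exp(-r*dt) * [p * V(k+1, i) + (1-p) * V(k+1, i+1)].
  V(1,0) = exp(-r*dt) * [p*52.544067 + (1-p)*0.000000] = 22.010804
  V(1,1) = exp(-r*dt) * [p*0.000000 + (1-p)*0.000000] = 0.000000
  V(0,0) = exp(-r*dt) * [p*22.010804 + (1-p)*0.000000] = 9.220366


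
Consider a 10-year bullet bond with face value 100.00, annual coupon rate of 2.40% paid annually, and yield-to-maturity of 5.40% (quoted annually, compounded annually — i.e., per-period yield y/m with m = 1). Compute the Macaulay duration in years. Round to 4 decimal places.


Coupon per period c = face * coupon_rate / m = 2.400000
Periods per year m = 1; per-period yield y/m = 0.054000
Number of cashflows N = 10
Cashflows (t years, CF_t, discount factor 1/(1+y/m)^(m*t), PV):
  t = 1.0000: CF_t = 2.400000, DF = 0.948767, PV = 2.277040
  t = 2.0000: CF_t = 2.400000, DF = 0.900158, PV = 2.160379
  t = 3.0000: CF_t = 2.400000, DF = 0.854040, PV = 2.049696
  t = 4.0000: CF_t = 2.400000, DF = 0.810285, PV = 1.944683
  t = 5.0000: CF_t = 2.400000, DF = 0.768771, PV = 1.845050
  t = 6.0000: CF_t = 2.400000, DF = 0.729384, PV = 1.750522
  t = 7.0000: CF_t = 2.400000, DF = 0.692015, PV = 1.660837
  t = 8.0000: CF_t = 2.400000, DF = 0.656561, PV = 1.575747
  t = 9.0000: CF_t = 2.400000, DF = 0.622923, PV = 1.495016
  t = 10.0000: CF_t = 102.400000, DF = 0.591009, PV = 60.519293
Price P = sum_t PV_t = 77.278262
Macaulay numerator sum_t t * PV_t:
  t * PV_t at t = 1.0000: 2.277040
  t * PV_t at t = 2.0000: 4.320759
  t * PV_t at t = 3.0000: 6.149087
  t * PV_t at t = 4.0000: 7.778732
  t * PV_t at t = 5.0000: 9.225251
  t * PV_t at t = 6.0000: 10.503132
  t * PV_t at t = 7.0000: 11.625858
  t * PV_t at t = 8.0000: 12.605972
  t * PV_t at t = 9.0000: 13.455141
  t * PV_t at t = 10.0000: 605.192933
Macaulay duration D = (sum_t t * PV_t) / P = 683.133904 / 77.278262 = 8.839923

Answer: Macaulay duration = 8.8399 years


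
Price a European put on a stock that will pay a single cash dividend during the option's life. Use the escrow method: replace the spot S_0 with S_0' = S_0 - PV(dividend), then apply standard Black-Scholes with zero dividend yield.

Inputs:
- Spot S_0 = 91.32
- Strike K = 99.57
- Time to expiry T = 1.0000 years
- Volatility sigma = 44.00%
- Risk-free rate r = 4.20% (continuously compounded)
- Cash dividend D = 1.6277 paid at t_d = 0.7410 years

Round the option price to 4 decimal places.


PV(D) = D * exp(-r * t_d) = 1.6277 * 0.96935730 = 1.57782288
S_0' = S_0 - PV(D) = 91.3200 - 1.57782288 = 89.74217712
d1 = (ln(S_0'/K) + (r + sigma^2/2)*T) / (sigma*sqrt(T)) = 0.07927260
d2 = d1 - sigma*sqrt(T) = -0.36072740
exp(-rT) = 0.95886978
N(-d1) = 0.46840790; N(-d2) = 0.64084838
P = K * exp(-rT) * N(-d2) - S_0' * N(-d1) = 99.5700 * 0.95886978 * 0.64084838 - 89.74217712 * 0.46840790 = 19.1488

Answer: Price = 19.1488


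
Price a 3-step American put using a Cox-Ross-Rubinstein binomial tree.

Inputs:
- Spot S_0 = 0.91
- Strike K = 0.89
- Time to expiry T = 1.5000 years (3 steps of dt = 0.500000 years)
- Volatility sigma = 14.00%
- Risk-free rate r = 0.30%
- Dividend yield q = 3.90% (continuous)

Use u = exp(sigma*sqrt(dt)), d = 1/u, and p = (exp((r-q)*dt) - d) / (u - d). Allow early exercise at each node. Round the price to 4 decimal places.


Answer: Price = V(0,0) = 0.0780

Derivation:
dt = T/N = 0.500000
u = exp(sigma*sqrt(dt)) = 1.104061; d = 1/u = 0.905747
p = (exp((r-q)*dt) - d) / (u - d) = 0.385318
Discount per step: exp(-r*dt) = 0.998501
Stock lattice S(k, i) with i counting down-moves:
  k=0: S(0,0) = 0.9100
  k=1: S(1,0) = 1.0047; S(1,1) = 0.8242
  k=2: S(2,0) = 1.1092; S(2,1) = 0.9100; S(2,2) = 0.7465
  k=3: S(3,0) = 1.2247; S(3,1) = 1.0047; S(3,2) = 0.8242; S(3,3) = 0.6762
Terminal payoffs V(N, i) = max(K - S_T, 0):
  V(3,0) = 0.000000; V(3,1) = 0.000000; V(3,2) = 0.065770; V(3,3) = 0.213820
Backward induction: V(k, i) = exp(-r*dt) * [p * V(k+1, i) + (1-p) * V(k+1, i+1)]; then take max(V_cont, immediate exercise) for American.
  V(2,0) = exp(-r*dt) * [p*0.000000 + (1-p)*0.000000] = 0.000000; exercise = 0.000000; V(2,0) = max -> 0.000000
  V(2,1) = exp(-r*dt) * [p*0.000000 + (1-p)*0.065770] = 0.040367; exercise = 0.000000; V(2,1) = max -> 0.040367
  V(2,2) = exp(-r*dt) * [p*0.065770 + (1-p)*0.213820] = 0.156538; exercise = 0.143456; V(2,2) = max -> 0.156538
  V(1,0) = exp(-r*dt) * [p*0.000000 + (1-p)*0.040367] = 0.024776; exercise = 0.000000; V(1,0) = max -> 0.024776
  V(1,1) = exp(-r*dt) * [p*0.040367 + (1-p)*0.156538] = 0.111608; exercise = 0.065770; V(1,1) = max -> 0.111608
  V(0,0) = exp(-r*dt) * [p*0.024776 + (1-p)*0.111608] = 0.078033; exercise = 0.000000; V(0,0) = max -> 0.078033


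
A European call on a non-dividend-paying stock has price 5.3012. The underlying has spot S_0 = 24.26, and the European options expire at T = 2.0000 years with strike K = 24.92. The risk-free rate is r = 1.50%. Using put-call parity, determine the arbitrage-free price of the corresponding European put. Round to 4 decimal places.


Answer: Put price = 5.2247

Derivation:
Put-call parity: C - P = S_0 * exp(-qT) - K * exp(-rT).
S_0 * exp(-qT) = 24.2600 * 1.00000000 = 24.26000000
K * exp(-rT) = 24.9200 * 0.97044553 = 24.18350270
P = C - S*exp(-qT) + K*exp(-rT)
P = 5.3012 - 24.26000000 + 24.18350270 = 5.2247


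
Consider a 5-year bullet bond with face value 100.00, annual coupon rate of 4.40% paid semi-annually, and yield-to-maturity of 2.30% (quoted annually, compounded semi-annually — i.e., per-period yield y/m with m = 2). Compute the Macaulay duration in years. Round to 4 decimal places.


Coupon per period c = face * coupon_rate / m = 2.200000
Periods per year m = 2; per-period yield y/m = 0.011500
Number of cashflows N = 10
Cashflows (t years, CF_t, discount factor 1/(1+y/m)^(m*t), PV):
  t = 0.5000: CF_t = 2.200000, DF = 0.988631, PV = 2.174988
  t = 1.0000: CF_t = 2.200000, DF = 0.977391, PV = 2.150260
  t = 1.5000: CF_t = 2.200000, DF = 0.966279, PV = 2.125813
  t = 2.0000: CF_t = 2.200000, DF = 0.955293, PV = 2.101644
  t = 2.5000: CF_t = 2.200000, DF = 0.944432, PV = 2.077750
  t = 3.0000: CF_t = 2.200000, DF = 0.933694, PV = 2.054127
  t = 3.5000: CF_t = 2.200000, DF = 0.923079, PV = 2.030773
  t = 4.0000: CF_t = 2.200000, DF = 0.912584, PV = 2.007685
  t = 4.5000: CF_t = 2.200000, DF = 0.902209, PV = 1.984859
  t = 5.0000: CF_t = 102.200000, DF = 0.891951, PV = 91.157420
Price P = sum_t PV_t = 109.865319
Macaulay numerator sum_t t * PV_t:
  t * PV_t at t = 0.5000: 1.087494
  t * PV_t at t = 1.0000: 2.150260
  t * PV_t at t = 1.5000: 3.188719
  t * PV_t at t = 2.0000: 4.203288
  t * PV_t at t = 2.5000: 5.194374
  t * PV_t at t = 3.0000: 6.162382
  t * PV_t at t = 3.5000: 7.107707
  t * PV_t at t = 4.0000: 8.030740
  t * PV_t at t = 4.5000: 8.931866
  t * PV_t at t = 5.0000: 455.787100
Macaulay duration D = (sum_t t * PV_t) / P = 501.843930 / 109.865319 = 4.567810

Answer: Macaulay duration = 4.5678 years


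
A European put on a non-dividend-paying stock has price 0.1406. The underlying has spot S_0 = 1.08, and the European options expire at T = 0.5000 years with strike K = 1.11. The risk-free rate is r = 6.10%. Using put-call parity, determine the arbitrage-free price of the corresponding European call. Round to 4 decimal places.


Put-call parity: C - P = S_0 * exp(-qT) - K * exp(-rT).
S_0 * exp(-qT) = 1.0800 * 1.00000000 = 1.08000000
K * exp(-rT) = 1.1100 * 0.96996043 = 1.07665608
C = P + S*exp(-qT) - K*exp(-rT)
C = 0.1406 + 1.08000000 - 1.07665608 = 0.1439

Answer: Call price = 0.1439


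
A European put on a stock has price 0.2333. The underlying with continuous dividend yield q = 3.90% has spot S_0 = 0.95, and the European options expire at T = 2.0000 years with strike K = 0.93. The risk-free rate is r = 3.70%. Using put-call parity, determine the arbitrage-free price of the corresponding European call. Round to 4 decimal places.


Put-call parity: C - P = S_0 * exp(-qT) - K * exp(-rT).
S_0 * exp(-qT) = 0.9500 * 0.92496443 = 0.87871621
K * exp(-rT) = 0.9300 * 0.92867169 = 0.86366468
C = P + S*exp(-qT) - K*exp(-rT)
C = 0.2333 + 0.87871621 - 0.86366468 = 0.2484

Answer: Call price = 0.2484


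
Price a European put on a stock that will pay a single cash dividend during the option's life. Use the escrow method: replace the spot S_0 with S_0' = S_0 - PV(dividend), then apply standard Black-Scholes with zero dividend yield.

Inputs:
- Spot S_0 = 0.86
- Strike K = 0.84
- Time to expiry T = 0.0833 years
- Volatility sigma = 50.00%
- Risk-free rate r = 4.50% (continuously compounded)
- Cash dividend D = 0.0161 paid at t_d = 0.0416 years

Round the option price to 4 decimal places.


PV(D) = D * exp(-r * t_d) = 0.0161 * 0.99812975 = 0.01606989
S_0' = S_0 - PV(D) = 0.8600 - 0.01606989 = 0.84393011
d1 = (ln(S_0'/K) + (r + sigma^2/2)*T) / (sigma*sqrt(T)) = 0.13047580
d2 = d1 - sigma*sqrt(T) = -0.01383290
exp(-rT) = 0.99625852
N(-d1) = 0.44809500; N(-d2) = 0.50551835
P = K * exp(-rT) * N(-d2) - S_0' * N(-d1) = 0.8400 * 0.99625852 * 0.50551835 - 0.84393011 * 0.44809500 = 0.0449

Answer: Price = 0.0449


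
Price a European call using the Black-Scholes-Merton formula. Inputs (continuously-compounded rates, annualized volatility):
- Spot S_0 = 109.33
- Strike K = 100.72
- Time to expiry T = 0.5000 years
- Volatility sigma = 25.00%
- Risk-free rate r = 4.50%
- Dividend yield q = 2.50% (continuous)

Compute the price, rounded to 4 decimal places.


Answer: Price = 12.9769

Derivation:
d1 = (ln(S/K) + (r - q + 0.5*sigma^2) * T) / (sigma * sqrt(T)) = 0.60896852
d2 = d1 - sigma * sqrt(T) = 0.43219182
exp(-rT) = 0.97775124; exp(-qT) = 0.98757780
C = S_0 * exp(-qT) * N(d1) - K * exp(-rT) * N(d2)
N(d1) = 0.72872735; N(d2) = 0.66719900
C = 109.3300 * 0.98757780 * 0.72872735 - 100.7200 * 0.97775124 * 0.66719900 = 12.9769


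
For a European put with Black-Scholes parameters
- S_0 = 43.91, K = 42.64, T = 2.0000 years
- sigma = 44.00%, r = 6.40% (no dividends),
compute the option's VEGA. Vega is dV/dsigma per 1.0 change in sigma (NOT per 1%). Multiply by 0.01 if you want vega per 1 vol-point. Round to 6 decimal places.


d1 = 0.5639968937; d2 = -0.0582570738
phi(d1) = 0.3402805749; exp(-qT) = 1.0000000000; exp(-rT) = 0.8798533791
Vega = S * exp(-qT) * phi(d1) * sqrt(T) = 43.9100 * 1.0000000000 * 0.3402805749 * 1.4142135624 = 21.130783

Answer: Vega = 21.130783


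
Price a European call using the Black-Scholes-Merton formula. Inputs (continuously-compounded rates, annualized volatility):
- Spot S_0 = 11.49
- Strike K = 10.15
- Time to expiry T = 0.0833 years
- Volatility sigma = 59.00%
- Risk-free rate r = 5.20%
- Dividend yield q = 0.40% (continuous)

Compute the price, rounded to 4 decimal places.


d1 = (ln(S/K) + (r - q + 0.5*sigma^2) * T) / (sigma * sqrt(T)) = 0.83683688
d2 = d1 - sigma * sqrt(T) = 0.66655262
exp(-rT) = 0.99567777; exp(-qT) = 0.99966686
C = S_0 * exp(-qT) * N(d1) - K * exp(-rT) * N(d2)
N(d1) = 0.79865787; N(d2) = 0.74747103
C = 11.4900 * 0.99966686 * 0.79865787 - 10.1500 * 0.99567777 * 0.74747103 = 1.6195

Answer: Price = 1.6195


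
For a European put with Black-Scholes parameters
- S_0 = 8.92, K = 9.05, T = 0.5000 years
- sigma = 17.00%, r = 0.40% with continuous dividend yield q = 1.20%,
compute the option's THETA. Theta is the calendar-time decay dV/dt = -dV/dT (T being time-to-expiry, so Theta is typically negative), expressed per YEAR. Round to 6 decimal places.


Answer: Theta = -0.459397

Derivation:
d1 = -0.0935361775; d2 = -0.2137443303
phi(d1) = 0.3972009157; exp(-qT) = 0.9940179641; exp(-rT) = 0.9980019987
Theta = -S*exp(-qT)*phi(d1)*sigma/(2*sqrt(T)) + r*K*exp(-rT)*N(-d2) - q*S*exp(-qT)*N(-d1)
N(-d1) = 0.5372611949; N(-d2) = 0.5846267802; sqrt(T) = 0.7071067812
Term 1 = -8.9200 * 0.9940179641 * 0.3972009157 * 0.1700 / (2 * 0.7071067812) = -0.4233535951
Term 2 = 0.0040 * 9.0500 * 0.9980019987 * 0.5846267802 = 0.0211212048
Term 3 = -0.0120 * 8.9200 * 0.9940179641 * 0.5372611949 = -0.0571644208
Theta = -0.4233535951 + (0.0211212048) + (-0.0571644208) = -0.459397


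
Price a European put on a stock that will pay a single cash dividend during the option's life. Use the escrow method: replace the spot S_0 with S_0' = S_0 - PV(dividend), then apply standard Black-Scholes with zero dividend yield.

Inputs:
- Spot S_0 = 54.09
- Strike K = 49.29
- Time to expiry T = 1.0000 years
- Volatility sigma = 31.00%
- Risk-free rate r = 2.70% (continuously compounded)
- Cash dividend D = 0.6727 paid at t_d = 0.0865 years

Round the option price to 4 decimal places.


PV(D) = D * exp(-r * t_d) = 0.6727 * 0.99766723 = 0.67113074
S_0' = S_0 - PV(D) = 54.0900 - 0.67113074 = 53.41886926
d1 = (ln(S_0'/K) + (r + sigma^2/2)*T) / (sigma*sqrt(T)) = 0.50158974
d2 = d1 - sigma*sqrt(T) = 0.19158974
exp(-rT) = 0.97336124
N(-d1) = 0.30797807; N(-d2) = 0.42403179
P = K * exp(-rT) * N(-d2) - S_0' * N(-d1) = 49.2900 * 0.97336124 * 0.42403179 - 53.41886926 * 0.30797807 = 3.8919

Answer: Price = 3.8919


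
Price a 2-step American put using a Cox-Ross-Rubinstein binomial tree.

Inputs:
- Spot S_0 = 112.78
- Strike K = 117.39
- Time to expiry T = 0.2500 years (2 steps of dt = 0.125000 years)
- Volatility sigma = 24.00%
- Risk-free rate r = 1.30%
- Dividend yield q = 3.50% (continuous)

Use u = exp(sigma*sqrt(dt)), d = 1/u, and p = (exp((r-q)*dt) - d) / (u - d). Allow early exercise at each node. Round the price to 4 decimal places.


Answer: Price = V(0,0) = 8.6782

Derivation:
dt = T/N = 0.125000
u = exp(sigma*sqrt(dt)) = 1.088557; d = 1/u = 0.918647
p = (exp((r-q)*dt) - d) / (u - d) = 0.462637
Discount per step: exp(-r*dt) = 0.998376
Stock lattice S(k, i) with i counting down-moves:
  k=0: S(0,0) = 112.7800
  k=1: S(1,0) = 122.7674; S(1,1) = 103.6051
  k=2: S(2,0) = 133.6393; S(2,1) = 112.7800; S(2,2) = 95.1765
Terminal payoffs V(N, i) = max(K - S_T, 0):
  V(2,0) = 0.000000; V(2,1) = 4.610000; V(2,2) = 22.213469
Backward induction: V(k, i) = exp(-r*dt) * [p * V(k+1, i) + (1-p) * V(k+1, i+1)]; then take max(V_cont, immediate exercise) for American.
  V(1,0) = exp(-r*dt) * [p*0.000000 + (1-p)*4.610000] = 2.473223; exercise = 0.000000; V(1,0) = max -> 2.473223
  V(1,1) = exp(-r*dt) * [p*4.610000 + (1-p)*22.213469] = 14.046615; exercise = 13.784936; V(1,1) = max -> 14.046615
  V(0,0) = exp(-r*dt) * [p*2.473223 + (1-p)*14.046615] = 8.678226; exercise = 4.610000; V(0,0) = max -> 8.678226


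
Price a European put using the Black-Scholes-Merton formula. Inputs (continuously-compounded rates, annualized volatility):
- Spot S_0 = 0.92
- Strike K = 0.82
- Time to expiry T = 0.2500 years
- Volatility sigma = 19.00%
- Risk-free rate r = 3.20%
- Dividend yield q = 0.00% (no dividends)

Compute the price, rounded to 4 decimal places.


Answer: Price = 0.0038

Derivation:
d1 = (ln(S/K) + (r - q + 0.5*sigma^2) * T) / (sigma * sqrt(T)) = 1.34296663
d2 = d1 - sigma * sqrt(T) = 1.24796663
exp(-rT) = 0.99203191; exp(-qT) = 1.00000000
P = K * exp(-rT) * N(-d2) - S_0 * exp(-qT) * N(-d1)
N(-d1) = 0.08964139; N(-d2) = 0.10602164
P = 0.8200 * 0.99203191 * 0.10602164 - 0.9200 * 1.00000000 * 0.08964139 = 0.0038


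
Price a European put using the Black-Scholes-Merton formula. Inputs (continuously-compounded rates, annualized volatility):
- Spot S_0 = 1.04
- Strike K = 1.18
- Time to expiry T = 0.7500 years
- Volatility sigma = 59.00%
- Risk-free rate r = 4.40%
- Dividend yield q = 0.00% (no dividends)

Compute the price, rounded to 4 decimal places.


Answer: Price = 0.2744

Derivation:
d1 = (ln(S/K) + (r - q + 0.5*sigma^2) * T) / (sigma * sqrt(T)) = 0.07289052
d2 = d1 - sigma * sqrt(T) = -0.43806447
exp(-rT) = 0.96753856; exp(-qT) = 1.00000000
P = K * exp(-rT) * N(-d2) - S_0 * exp(-qT) * N(-d1)
N(-d1) = 0.47094662; N(-d2) = 0.66933022
P = 1.1800 * 0.96753856 * 0.66933022 - 1.0400 * 1.00000000 * 0.47094662 = 0.2744


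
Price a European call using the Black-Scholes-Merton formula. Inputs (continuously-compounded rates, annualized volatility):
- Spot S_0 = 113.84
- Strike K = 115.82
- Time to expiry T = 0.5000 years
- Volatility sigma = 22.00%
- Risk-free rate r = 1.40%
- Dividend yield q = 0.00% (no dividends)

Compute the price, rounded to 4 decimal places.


d1 = (ln(S/K) + (r - q + 0.5*sigma^2) * T) / (sigma * sqrt(T)) = 0.01193527
d2 = d1 - sigma * sqrt(T) = -0.14362822
exp(-rT) = 0.99302444; exp(-qT) = 1.00000000
C = S_0 * exp(-qT) * N(d1) - K * exp(-rT) * N(d2)
N(d1) = 0.50476137; N(d2) = 0.44289703
C = 113.8400 * 1.00000000 * 0.50476137 - 115.8200 * 0.99302444 * 0.44289703 = 6.5235

Answer: Price = 6.5235
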